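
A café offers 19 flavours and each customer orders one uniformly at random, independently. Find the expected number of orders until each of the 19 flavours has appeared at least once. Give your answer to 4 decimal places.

After k distinct flavours have appeared, the next order gives a new one with probability (19-k)/19, so the expected wait for the (k+1)-th is 19/(19-k).
E[T] = 19/19 + 19/18 + 19/17 + ... + 19/2 + 19/1 = 19·H_{19}.
H_{19} = 3.54774, so E[T] = 67.40705.

67.4071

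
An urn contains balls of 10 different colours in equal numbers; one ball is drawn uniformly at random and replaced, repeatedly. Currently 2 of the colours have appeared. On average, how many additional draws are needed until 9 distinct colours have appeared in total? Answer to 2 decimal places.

From k distinct to k+1 distinct takes on average 10/(10-k) draws.
Sum over k = 2,...,8: E = 10/8 + 10/7 + 10/6 + ... + 10/3 + 10/2 = 17.179.

17.18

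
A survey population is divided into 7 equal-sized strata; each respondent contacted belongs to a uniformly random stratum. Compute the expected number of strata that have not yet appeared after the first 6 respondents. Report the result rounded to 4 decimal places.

For each stratum, P(unseen after 6) = (6/7)^6 = 0.39657.
By linearity of expectation, E[unseen] = 7·(6/7)^6 = 2.77599.

2.7760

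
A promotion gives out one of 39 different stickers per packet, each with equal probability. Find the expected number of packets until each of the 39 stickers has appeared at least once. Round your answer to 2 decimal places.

The wait to go from k to k+1 distinct stickers is geometric with mean 39/(39-k).
E[T] = 39/39 + 39/38 + 39/37 + ... + 39/2 + 39/1 = 39·H_{39}.
H_{39} = 4.254, so E[T] = 165.888.

165.89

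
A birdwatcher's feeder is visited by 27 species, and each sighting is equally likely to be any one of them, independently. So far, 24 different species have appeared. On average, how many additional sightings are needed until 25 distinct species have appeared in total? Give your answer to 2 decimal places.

9.00

The wait to go from k to k+1 distinct species is geometric with mean 27/(27-k).
Only the k = 24 term is needed: E = 27/3 = 9.000.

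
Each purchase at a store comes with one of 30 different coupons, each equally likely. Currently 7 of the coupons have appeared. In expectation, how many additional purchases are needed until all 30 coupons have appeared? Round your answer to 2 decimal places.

From k distinct to k+1 distinct takes on average 30/(30-k) purchases.
Sum over k = 7,...,29: E = 30/23 + 30/22 + 30/21 + ... + 30/2 + 30/1 = 112.029.

112.03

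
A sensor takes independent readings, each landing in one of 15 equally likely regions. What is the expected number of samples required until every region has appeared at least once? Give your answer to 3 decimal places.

49.773

The wait to go from k to k+1 distinct regions is geometric with mean 15/(15-k).
E[T] = 15/15 + 15/14 + 15/13 + ... + 15/2 + 15/1 = 15·H_{15}.
H_{15} = 3.3182, so E[T] = 49.7734.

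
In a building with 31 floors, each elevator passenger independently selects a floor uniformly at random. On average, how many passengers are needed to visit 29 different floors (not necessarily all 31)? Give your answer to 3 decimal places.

78.345

Going from k to k+1 distinct takes a geometric number of passengers with mean 31/(31-k).
Sum over k = 0,...,28: E = 31/31 + 31/30 + 31/29 + ... + 31/4 + 31/3 = 78.3446.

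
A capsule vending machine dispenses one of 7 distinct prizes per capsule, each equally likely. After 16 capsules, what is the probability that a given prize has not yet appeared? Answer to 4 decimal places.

0.0849

On each capsule the fixed prize fails to appear with probability 6/7.
P(still missing after 16) = (6/7)^16 = 0.08489.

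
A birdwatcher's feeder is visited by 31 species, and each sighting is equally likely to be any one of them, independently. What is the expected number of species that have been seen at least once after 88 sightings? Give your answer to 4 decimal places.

For each species, P(seen in 88 sightings) = 1 - (30/31)^88 = 0.94417.
By linearity of expectation, E[distinct seen] = 31·(1 - (30/31)^88) = 29.26937.

29.2694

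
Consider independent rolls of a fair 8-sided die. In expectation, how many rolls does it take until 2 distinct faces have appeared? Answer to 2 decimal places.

2.14

Going from k to k+1 distinct takes a geometric number of rolls with mean 8/(8-k).
Sum over k = 0,...,1: E = 8/8 + 8/7 = 2.143.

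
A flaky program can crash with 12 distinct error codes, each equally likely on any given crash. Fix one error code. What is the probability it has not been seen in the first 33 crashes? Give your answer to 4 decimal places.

0.0566

Each crash misses the fixed error code with probability (12-1)/12 = 11/12, independently.
P(still missing after 33) = (11/12)^33 = 0.05662.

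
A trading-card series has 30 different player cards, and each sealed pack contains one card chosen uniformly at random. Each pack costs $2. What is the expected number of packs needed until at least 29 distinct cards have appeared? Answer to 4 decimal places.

89.8496

With k distinct cards already seen, the next new one arrives after an expected 30/(30-k) packs.
Sum over k = 0,...,28: E = 30/30 + 30/29 + 30/28 + ... + 30/3 + 30/2 = 89.84961.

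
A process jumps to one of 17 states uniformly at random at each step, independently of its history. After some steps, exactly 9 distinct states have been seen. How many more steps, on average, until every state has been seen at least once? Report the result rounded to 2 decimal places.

With k distinct states already seen, the next new one takes an expected 17/(17-k) steps.
Sum over k = 9,...,16: E = 17/8 + 17/7 + 17/6 + ... + 17/2 + 17/1 = 46.204.

46.20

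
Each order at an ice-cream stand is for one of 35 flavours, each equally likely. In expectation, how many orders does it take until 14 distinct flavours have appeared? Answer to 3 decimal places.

Going from k to k+1 distinct takes a geometric number of orders with mean 35/(35-k).
Sum over k = 0,...,13: E = 35/35 + 35/34 + 35/33 + ... + 35/23 + 35/22 = 17.5498.

17.550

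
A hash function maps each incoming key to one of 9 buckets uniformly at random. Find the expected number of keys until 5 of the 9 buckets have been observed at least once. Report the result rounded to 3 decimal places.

6.711

With k distinct buckets already seen, the next new one arrives after an expected 9/(9-k) keys.
Sum over k = 0,...,4: E = 9/9 + 9/8 + 9/7 + 9/6 + 9/5 = 6.7107.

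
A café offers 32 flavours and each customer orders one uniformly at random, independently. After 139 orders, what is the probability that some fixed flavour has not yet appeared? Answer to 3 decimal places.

0.012

Each order misses the fixed flavour with probability (32-1)/32 = 31/32, independently.
P(still missing after 139) = (31/32)^139 = 0.0121.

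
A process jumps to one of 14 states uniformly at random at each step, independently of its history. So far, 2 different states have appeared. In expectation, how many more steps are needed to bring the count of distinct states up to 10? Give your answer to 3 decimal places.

From k distinct to k+1 distinct takes on average 14/(14-k) steps.
Sum over k = 2,...,9: E = 14/12 + 14/11 + 14/10 + ... + 14/6 + 14/5 = 14.2783.

14.278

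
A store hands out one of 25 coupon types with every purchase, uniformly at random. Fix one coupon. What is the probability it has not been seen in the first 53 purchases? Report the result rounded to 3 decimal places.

0.115

Each purchase misses the fixed coupon with probability (25-1)/25 = 24/25, independently.
P(still missing after 53) = (24/25)^53 = 0.1149.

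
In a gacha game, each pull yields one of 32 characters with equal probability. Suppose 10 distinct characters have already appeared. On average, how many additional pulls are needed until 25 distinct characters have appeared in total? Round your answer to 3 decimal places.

35.135

From k distinct to k+1 distinct takes on average 32/(32-k) pulls.
Sum over k = 10,...,24: E = 32/22 + 32/21 + 32/20 + ... + 32/9 + 32/8 = 35.1346.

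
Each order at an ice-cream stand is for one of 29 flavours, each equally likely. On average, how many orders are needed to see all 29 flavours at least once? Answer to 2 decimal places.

Split into phases: going from k distinct to k+1 distinct takes on average 29/(29-k) orders.
E[T] = 29/29 + 29/28 + 29/27 + ... + 29/2 + 29/1 = 29·H_{29}.
H_{29} = 3.962, so E[T] = 114.888.

114.89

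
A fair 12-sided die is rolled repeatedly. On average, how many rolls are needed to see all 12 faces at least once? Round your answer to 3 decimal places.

The wait to go from k to k+1 distinct faces is geometric with mean 12/(12-k).
E[T] = 12/12 + 12/11 + 12/10 + ... + 12/2 + 12/1 = 12·H_{12}.
H_{12} = 3.1032, so E[T] = 37.2385.

37.239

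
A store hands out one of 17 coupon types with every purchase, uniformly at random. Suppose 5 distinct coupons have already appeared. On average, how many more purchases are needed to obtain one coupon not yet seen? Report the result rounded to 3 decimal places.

1.417

Each purchase yields a new coupon with probability (17-5)/17 = 12/17, so the wait is geometric with mean 17/12.
E = 17/12 = 1.4167.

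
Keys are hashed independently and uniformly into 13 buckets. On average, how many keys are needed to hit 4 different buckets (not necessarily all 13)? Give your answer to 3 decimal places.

4.565

With k distinct buckets already seen, the next new one arrives after an expected 13/(13-k) keys.
Sum over k = 0,...,3: E = 13/13 + 13/12 + 13/11 + 13/10 = 4.5652.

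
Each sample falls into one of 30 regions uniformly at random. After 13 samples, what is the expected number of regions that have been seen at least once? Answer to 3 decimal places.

10.693

For each region, P(seen in 13 samples) = 1 - (29/30)^13 = 0.3564.
By linearity of expectation, E[distinct seen] = 30·(1 - (29/30)^13) = 10.6928.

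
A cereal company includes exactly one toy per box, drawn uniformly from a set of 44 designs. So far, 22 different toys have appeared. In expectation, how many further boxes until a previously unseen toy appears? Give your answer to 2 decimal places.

2.00

Each box yields a new toy with probability (44-22)/44 = 22/44, so the wait is geometric with mean 44/22.
E = 44/22 = 2.000.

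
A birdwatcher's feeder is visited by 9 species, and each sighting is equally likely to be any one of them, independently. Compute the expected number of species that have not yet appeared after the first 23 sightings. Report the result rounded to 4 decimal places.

0.5994

For each species, P(unseen after 23) = (8/9)^23 = 0.06660.
By linearity of expectation, E[unseen] = 9·(8/9)^23 = 0.59942.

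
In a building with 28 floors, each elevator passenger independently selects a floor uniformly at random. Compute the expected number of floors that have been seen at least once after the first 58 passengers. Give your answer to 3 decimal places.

For each floor, P(seen in 58 passengers) = 1 - (27/28)^58 = 0.8787.
By linearity of expectation, E[distinct seen] = 28·(1 - (27/28)^58) = 24.6030.

24.603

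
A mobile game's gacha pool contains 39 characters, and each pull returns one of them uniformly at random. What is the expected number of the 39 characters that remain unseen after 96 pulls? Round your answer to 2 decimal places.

For each character, P(unseen after 96) = (38/39)^96 = 0.083.
By linearity of expectation, E[unseen] = 39·(38/39)^96 = 3.222.

3.22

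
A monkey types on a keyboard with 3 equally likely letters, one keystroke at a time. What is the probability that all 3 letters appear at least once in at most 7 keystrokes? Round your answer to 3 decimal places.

0.826

By inclusion–exclusion over which letters are missing,
P(all seen) = Σ_{j=0}^{3} (-1)^j C(3,j)((3-j)/3)^7
= 1.0000 - 0.1756 + 0.0014 - 0.0000
= 0.8258.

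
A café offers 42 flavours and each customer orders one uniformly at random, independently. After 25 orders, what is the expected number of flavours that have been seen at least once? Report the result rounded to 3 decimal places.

19.006

For each flavour, P(seen in 25 orders) = 1 - (41/42)^25 = 0.4525.
By linearity of expectation, E[distinct seen] = 42·(1 - (41/42)^25) = 19.0061.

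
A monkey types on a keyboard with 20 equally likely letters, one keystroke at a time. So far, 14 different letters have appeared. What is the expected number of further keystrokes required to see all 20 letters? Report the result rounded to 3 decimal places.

49.000

The wait to go from k to k+1 distinct letters is geometric with mean 20/(20-k).
Sum over k = 14,...,19: E = 20/6 + 20/5 + 20/4 + 20/3 + 20/2 + 20/1 = 49.0000.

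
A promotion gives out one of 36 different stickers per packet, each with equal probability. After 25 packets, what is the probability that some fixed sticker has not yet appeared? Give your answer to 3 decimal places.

0.494

On each packet the fixed sticker fails to appear with probability 35/36.
P(still missing after 25) = (35/36)^25 = 0.4945.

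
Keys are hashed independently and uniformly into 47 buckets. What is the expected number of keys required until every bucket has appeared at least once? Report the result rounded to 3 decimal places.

208.584

After k distinct buckets have appeared, the next key gives a new one with probability (47-k)/47, so the expected wait for the (k+1)-th is 47/(47-k).
E[T] = 47/47 + 47/46 + 47/45 + ... + 47/2 + 47/1 = 47·H_{47}.
H_{47} = 4.4380, so E[T] = 208.5843.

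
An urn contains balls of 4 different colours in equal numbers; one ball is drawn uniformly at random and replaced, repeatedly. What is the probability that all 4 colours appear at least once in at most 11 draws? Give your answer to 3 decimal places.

By inclusion–exclusion over which colours are missing,
P(all seen) = Σ_{j=0}^{4} (-1)^j C(4,j)((4-j)/4)^11
= 1.0000 - 0.1689 + 0.0029 - 0.0000 + 0.0000
= 0.8340.

0.834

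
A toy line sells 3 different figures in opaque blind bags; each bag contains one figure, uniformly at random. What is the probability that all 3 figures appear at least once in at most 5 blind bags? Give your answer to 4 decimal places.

0.6173

Let A_i be the event that figure i is missing after 5 blind bags. By inclusion–exclusion on the A_i,
P(all seen) = Σ_{j=0}^{3} (-1)^j C(3,j)((3-j)/3)^5
= 1.00000 - 0.39506 + 0.01235 - 0.00000
= 0.61728.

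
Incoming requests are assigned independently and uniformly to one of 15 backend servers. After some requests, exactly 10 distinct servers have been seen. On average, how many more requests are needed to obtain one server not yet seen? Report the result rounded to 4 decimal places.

The number of requests until the next new server is geometric with success probability 5/15, so its mean is 15/5.
E = 15/5 = 3.00000.

3.0000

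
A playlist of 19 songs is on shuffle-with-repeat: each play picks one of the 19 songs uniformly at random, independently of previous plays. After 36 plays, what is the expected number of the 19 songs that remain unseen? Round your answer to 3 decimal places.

For each song, P(unseen after 36) = (18/19)^36 = 0.1428.
By linearity of expectation, E[unseen] = 19·(18/19)^36 = 2.7129.

2.713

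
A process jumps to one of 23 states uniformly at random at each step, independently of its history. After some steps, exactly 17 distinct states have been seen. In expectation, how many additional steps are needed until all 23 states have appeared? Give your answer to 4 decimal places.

56.3500

From k distinct to k+1 distinct takes on average 23/(23-k) steps.
Sum over k = 17,...,22: E = 23/6 + 23/5 + 23/4 + 23/3 + 23/2 + 23/1 = 56.35000.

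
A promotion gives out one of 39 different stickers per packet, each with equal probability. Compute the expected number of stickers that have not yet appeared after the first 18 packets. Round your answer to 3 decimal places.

24.435

For each sticker, P(unseen after 18) = (38/39)^18 = 0.6265.
By linearity of expectation, E[unseen] = 39·(38/39)^18 = 24.4347.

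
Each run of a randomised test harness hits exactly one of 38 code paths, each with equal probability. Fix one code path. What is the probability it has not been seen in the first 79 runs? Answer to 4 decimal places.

Each run misses the fixed code path with probability (38-1)/38 = 37/38, independently.
P(still missing after 79) = (37/38)^79 = 0.12163.

0.1216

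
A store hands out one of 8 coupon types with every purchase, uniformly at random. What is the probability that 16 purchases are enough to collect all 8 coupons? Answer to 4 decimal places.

0.3068

By inclusion–exclusion over which coupons are missing,
P(all seen) = Σ_{j=0}^{8} (-1)^j C(8,j)((8-j)/8)^16
= 1.00000 - 0.94454 + 0.28063 - 0.03036 + 0.00107 - 0.00001 + 0.00000 - 0.00000 + 0.00000
= 0.30680.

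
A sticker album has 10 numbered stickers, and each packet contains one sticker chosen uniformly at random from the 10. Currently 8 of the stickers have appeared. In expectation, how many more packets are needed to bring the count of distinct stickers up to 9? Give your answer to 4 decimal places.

With k distinct stickers already seen, the next new one takes an expected 10/(10-k) packets.
Only the k = 8 term is needed: E = 10/2 = 5.00000.

5.0000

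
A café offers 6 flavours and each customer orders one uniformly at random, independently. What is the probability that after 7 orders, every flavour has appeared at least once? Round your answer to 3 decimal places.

By inclusion–exclusion over which flavours are missing,
P(all seen) = Σ_{j=0}^{6} (-1)^j C(6,j)((6-j)/6)^7
= 1.0000 - 1.6745 + 0.8779 - 0.1563 + 0.0069 - 0.0000 + 0.0000
= 0.0540.

0.054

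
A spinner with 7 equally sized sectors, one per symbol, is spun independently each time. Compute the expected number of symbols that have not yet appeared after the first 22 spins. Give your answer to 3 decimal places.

0.236

For each symbol, P(unseen after 22) = (6/7)^22 = 0.0337.
By linearity of expectation, E[unseen] = 7·(6/7)^22 = 0.2357.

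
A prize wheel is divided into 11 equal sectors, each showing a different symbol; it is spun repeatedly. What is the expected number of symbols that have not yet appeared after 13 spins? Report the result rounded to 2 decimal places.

3.19

For each symbol, P(unseen after 13) = (10/11)^13 = 0.290.
By linearity of expectation, E[unseen] = 11·(10/11)^13 = 3.186.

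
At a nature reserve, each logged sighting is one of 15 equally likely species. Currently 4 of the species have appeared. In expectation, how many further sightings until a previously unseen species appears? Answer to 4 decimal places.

Each sighting yields a new species with probability (15-4)/15 = 11/15, so the wait is geometric with mean 15/11.
E = 15/11 = 1.36364.

1.3636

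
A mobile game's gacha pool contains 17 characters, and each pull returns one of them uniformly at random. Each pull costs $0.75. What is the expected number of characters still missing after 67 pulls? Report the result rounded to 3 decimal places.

0.293

For each character, P(unseen after 67) = (16/17)^67 = 0.0172.
By linearity of expectation, E[unseen] = 17·(16/17)^67 = 0.2927.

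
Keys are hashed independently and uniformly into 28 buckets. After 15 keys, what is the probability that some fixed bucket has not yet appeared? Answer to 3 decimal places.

On each key the fixed bucket fails to appear with probability 27/28.
P(still missing after 15) = (27/28)^15 = 0.5795.

0.580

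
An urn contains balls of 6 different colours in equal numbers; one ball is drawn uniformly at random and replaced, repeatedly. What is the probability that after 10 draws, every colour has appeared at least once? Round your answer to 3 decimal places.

Let A_i be the event that colour i is missing after 10 draws. By inclusion–exclusion on the A_i,
P(all seen) = Σ_{j=0}^{6} (-1)^j C(6,j)((6-j)/6)^10
= 1.0000 - 0.9690 + 0.2601 - 0.0195 + 0.0003 - 0.0000 + 0.0000
= 0.2718.

0.272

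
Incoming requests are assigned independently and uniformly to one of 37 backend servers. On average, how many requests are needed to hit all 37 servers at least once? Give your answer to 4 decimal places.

155.4587

Split into phases: going from k distinct to k+1 distinct takes on average 37/(37-k) requests.
E[T] = 37/37 + 37/36 + 37/35 + ... + 37/2 + 37/1 = 37·H_{37}.
H_{37} = 4.20159, so E[T] = 155.45869.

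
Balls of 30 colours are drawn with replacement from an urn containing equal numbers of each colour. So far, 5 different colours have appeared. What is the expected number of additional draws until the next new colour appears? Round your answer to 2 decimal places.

The number of draws until the next new colour is geometric with success probability 25/30, so its mean is 30/25.
E = 30/25 = 1.200.

1.20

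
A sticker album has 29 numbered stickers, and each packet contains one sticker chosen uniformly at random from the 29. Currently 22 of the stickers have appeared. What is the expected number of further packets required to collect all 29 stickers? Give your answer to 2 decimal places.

From k distinct to k+1 distinct takes on average 29/(29-k) packets.
Sum over k = 22,...,28: E = 29/7 + 29/6 + 29/5 + ... + 29/2 + 29/1 = 75.193.

75.19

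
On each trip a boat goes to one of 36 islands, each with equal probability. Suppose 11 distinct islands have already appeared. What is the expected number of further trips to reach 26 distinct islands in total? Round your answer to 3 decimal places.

31.932

With k distinct islands already seen, the next new one takes an expected 36/(36-k) trips.
Sum over k = 11,...,25: E = 36/25 + 36/24 + 36/23 + ... + 36/12 + 36/11 = 31.9316.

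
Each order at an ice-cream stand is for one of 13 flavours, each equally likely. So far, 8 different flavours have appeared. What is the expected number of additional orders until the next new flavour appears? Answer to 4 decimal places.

The number of orders until the next new flavour is geometric with success probability 5/13, so its mean is 13/5.
E = 13/5 = 2.60000.

2.6000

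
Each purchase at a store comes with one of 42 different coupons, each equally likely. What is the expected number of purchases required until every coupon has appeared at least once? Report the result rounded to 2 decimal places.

After k distinct coupons have appeared, the next purchase gives a new one with probability (42-k)/42, so the expected wait for the (k+1)-th is 42/(42-k).
E[T] = 42/42 + 42/41 + 42/40 + ... + 42/2 + 42/1 = 42·H_{42}.
H_{42} = 4.327, so E[T] = 181.723.

181.72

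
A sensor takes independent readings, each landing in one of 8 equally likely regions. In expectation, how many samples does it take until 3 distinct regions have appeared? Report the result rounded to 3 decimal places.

With k distinct regions already seen, the next new one arrives after an expected 8/(8-k) samples.
Sum over k = 0,...,2: E = 8/8 + 8/7 + 8/6 = 3.4762.

3.476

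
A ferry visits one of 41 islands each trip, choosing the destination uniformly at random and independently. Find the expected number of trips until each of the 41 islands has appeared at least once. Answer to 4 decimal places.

176.4203

After k distinct islands have appeared, the next trip gives a new one with probability (41-k)/41, so the expected wait for the (k+1)-th is 41/(41-k).
E[T] = 41/41 + 41/40 + 41/39 + ... + 41/2 + 41/1 = 41·H_{41}.
H_{41} = 4.30293, so E[T] = 176.42026.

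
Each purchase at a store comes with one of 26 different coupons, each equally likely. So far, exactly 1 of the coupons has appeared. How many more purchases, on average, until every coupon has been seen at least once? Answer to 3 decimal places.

The wait to go from k to k+1 distinct coupons is geometric with mean 26/(26-k).
Sum over k = 1,...,25: E = 26/25 + 26/24 + 26/23 + ... + 26/2 + 26/1 = 99.2149.

99.215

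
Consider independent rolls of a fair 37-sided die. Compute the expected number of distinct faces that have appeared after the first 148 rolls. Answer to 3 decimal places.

For each face, P(seen in 148 rolls) = 1 - (36/37)^148 = 0.9827.
By linearity of expectation, E[distinct seen] = 37·(1 - (36/37)^148) = 36.3586.

36.359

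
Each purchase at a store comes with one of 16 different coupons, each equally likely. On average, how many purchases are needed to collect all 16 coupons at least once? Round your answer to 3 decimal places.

After k distinct coupons have appeared, the next purchase gives a new one with probability (16-k)/16, so the expected wait for the (k+1)-th is 16/(16-k).
E[T] = 16/16 + 16/15 + 16/14 + ... + 16/2 + 16/1 = 16·H_{16}.
H_{16} = 3.3807, so E[T] = 54.0917.

54.092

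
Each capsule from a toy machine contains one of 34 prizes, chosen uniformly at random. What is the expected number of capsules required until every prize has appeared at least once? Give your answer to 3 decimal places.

Split into phases: going from k distinct to k+1 distinct takes on average 34/(34-k) capsules.
E[T] = 34/34 + 34/33 + 34/32 + ... + 34/2 + 34/1 = 34·H_{34}.
H_{34} = 4.1182, so E[T] = 140.0191.

140.019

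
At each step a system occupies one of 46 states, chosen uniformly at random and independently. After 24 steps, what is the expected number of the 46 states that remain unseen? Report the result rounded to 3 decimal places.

For each state, P(unseen after 24) = (45/46)^24 = 0.5901.
By linearity of expectation, E[unseen] = 46·(45/46)^24 = 27.1438.

27.144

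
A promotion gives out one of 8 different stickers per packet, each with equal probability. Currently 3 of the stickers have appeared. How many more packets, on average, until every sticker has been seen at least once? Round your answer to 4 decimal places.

From k distinct to k+1 distinct takes on average 8/(8-k) packets.
Sum over k = 3,...,7: E = 8/5 + 8/4 + 8/3 + 8/2 + 8/1 = 18.26667.

18.2667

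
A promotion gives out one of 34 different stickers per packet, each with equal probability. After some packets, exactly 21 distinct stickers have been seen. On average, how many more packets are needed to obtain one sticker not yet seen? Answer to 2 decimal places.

Each packet yields a new sticker with probability (34-21)/34 = 13/34, so the wait is geometric with mean 34/13.
E = 34/13 = 2.615.

2.62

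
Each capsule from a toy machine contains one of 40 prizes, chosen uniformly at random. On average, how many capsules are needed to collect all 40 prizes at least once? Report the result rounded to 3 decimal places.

The wait to go from k to k+1 distinct prizes is geometric with mean 40/(40-k).
E[T] = 40/40 + 40/39 + 40/38 + ... + 40/2 + 40/1 = 40·H_{40}.
H_{40} = 4.2785, so E[T] = 171.1417.

171.142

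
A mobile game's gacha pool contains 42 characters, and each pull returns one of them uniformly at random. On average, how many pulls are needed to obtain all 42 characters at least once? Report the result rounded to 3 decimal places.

After k distinct characters have appeared, the next pull gives a new one with probability (42-k)/42, so the expected wait for the (k+1)-th is 42/(42-k).
E[T] = 42/42 + 42/41 + 42/40 + ... + 42/2 + 42/1 = 42·H_{42}.
H_{42} = 4.3267, so E[T] = 181.7232.

181.723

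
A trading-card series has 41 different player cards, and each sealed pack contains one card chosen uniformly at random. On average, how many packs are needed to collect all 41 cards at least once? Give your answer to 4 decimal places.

Split into phases: going from k distinct to k+1 distinct takes on average 41/(41-k) packs.
E[T] = 41/41 + 41/40 + 41/39 + ... + 41/2 + 41/1 = 41·H_{41}.
H_{41} = 4.30293, so E[T] = 176.42026.

176.4203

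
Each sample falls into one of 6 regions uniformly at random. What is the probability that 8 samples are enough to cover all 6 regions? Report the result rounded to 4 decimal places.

By inclusion–exclusion over which regions are missing,
P(all seen) = Σ_{j=0}^{6} (-1)^j C(6,j)((6-j)/6)^8
= 1.00000 - 1.39541 + 0.58528 - 0.07813 + 0.00229 - 0.00000 + 0.00000
= 0.11403.

0.1140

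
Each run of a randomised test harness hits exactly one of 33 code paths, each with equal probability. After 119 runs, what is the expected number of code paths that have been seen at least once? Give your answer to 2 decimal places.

32.15

For each code path, P(seen in 119 runs) = 1 - (32/33)^119 = 0.974.
By linearity of expectation, E[distinct seen] = 33·(1 - (32/33)^119) = 32.152.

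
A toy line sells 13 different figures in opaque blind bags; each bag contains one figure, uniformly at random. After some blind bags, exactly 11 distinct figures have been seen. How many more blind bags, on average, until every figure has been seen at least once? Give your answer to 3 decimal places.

19.500

The wait to go from k to k+1 distinct figures is geometric with mean 13/(13-k).
Sum over k = 11,...,12: E = 13/2 + 13/1 = 19.5000.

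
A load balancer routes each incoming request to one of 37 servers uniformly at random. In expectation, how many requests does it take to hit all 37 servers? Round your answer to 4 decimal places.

Split into phases: going from k distinct to k+1 distinct takes on average 37/(37-k) requests.
E[T] = 37/37 + 37/36 + 37/35 + ... + 37/2 + 37/1 = 37·H_{37}.
H_{37} = 4.20159, so E[T] = 155.45869.

155.4587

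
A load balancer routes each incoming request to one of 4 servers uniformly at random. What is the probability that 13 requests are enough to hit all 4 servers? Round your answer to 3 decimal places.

0.906

By inclusion–exclusion over which servers are missing,
P(all seen) = Σ_{j=0}^{4} (-1)^j C(4,j)((4-j)/4)^13
= 1.0000 - 0.0950 + 0.0007 - 0.0000 + 0.0000
= 0.9057.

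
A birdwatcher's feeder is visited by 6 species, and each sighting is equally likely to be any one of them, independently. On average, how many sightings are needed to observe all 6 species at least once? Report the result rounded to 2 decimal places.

After k distinct species have appeared, the next sighting gives a new one with probability (6-k)/6, so the expected wait for the (k+1)-th is 6/(6-k).
E[T] = 6/6 + 6/5 + 6/4 + 6/3 + 6/2 + 6/1 = 6·H_{6}.
H_{6} = 2.450, so E[T] = 14.700.

14.70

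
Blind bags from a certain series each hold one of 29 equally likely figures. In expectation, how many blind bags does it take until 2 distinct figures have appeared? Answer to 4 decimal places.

Going from k to k+1 distinct takes a geometric number of blind bags with mean 29/(29-k).
Sum over k = 0,...,1: E = 29/29 + 29/28 = 2.03571.

2.0357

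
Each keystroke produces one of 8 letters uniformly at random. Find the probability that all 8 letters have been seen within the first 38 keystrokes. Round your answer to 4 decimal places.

0.9505

Let A_i be the event that letter i is missing after 38 keystrokes. By inclusion–exclusion on the A_i,
P(all seen) = Σ_{j=0}^{8} (-1)^j C(8,j)((8-j)/8)^38
= 1.00000 - 0.05005 + 0.00050 - 0.00000 + 0.00000 - 0.00000 + 0.00000 - 0.00000 + 0.00000
= 0.95045.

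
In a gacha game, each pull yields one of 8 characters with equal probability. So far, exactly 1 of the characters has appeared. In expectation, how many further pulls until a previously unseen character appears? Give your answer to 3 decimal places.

Each pull yields a new character with probability (8-1)/8 = 7/8, so the wait is geometric with mean 8/7.
E = 8/7 = 1.1429.

1.143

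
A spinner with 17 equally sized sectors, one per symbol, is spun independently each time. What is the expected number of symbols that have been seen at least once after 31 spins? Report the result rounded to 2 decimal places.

For each symbol, P(seen in 31 spins) = 1 - (16/17)^31 = 0.847.
By linearity of expectation, E[distinct seen] = 17·(1 - (16/17)^31) = 14.404.

14.40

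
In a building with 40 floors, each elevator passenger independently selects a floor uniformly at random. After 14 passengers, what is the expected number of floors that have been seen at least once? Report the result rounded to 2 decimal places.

For each floor, P(seen in 14 passengers) = 1 - (39/40)^14 = 0.298.
By linearity of expectation, E[distinct seen] = 40·(1 - (39/40)^14) = 11.938.

11.94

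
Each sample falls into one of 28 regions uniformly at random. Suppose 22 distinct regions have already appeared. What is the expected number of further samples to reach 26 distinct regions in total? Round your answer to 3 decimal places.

With k distinct regions already seen, the next new one takes an expected 28/(28-k) samples.
Sum over k = 22,...,25: E = 28/6 + 28/5 + 28/4 + 28/3 = 26.6000.

26.600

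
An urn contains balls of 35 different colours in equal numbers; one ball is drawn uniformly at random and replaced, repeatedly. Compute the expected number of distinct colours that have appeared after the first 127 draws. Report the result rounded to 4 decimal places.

34.1184

For each colour, P(seen in 127 draws) = 1 - (34/35)^127 = 0.97481.
By linearity of expectation, E[distinct seen] = 35·(1 - (34/35)^127) = 34.11845.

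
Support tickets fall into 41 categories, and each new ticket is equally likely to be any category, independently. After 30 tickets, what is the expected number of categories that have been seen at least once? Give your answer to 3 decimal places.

For each category, P(seen in 30 tickets) = 1 - (40/41)^30 = 0.5233.
By linearity of expectation, E[distinct seen] = 41·(1 - (40/41)^30) = 21.4535.

21.454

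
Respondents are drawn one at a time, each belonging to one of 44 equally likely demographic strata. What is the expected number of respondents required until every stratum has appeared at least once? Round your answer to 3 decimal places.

192.400

The wait to go from k to k+1 distinct strata is geometric with mean 44/(44-k).
E[T] = 44/44 + 44/43 + 44/42 + ... + 44/2 + 44/1 = 44·H_{44}.
H_{44} = 4.3727, so E[T] = 192.3999.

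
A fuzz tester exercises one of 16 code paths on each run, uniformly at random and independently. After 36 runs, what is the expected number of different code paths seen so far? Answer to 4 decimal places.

For each code path, P(seen in 36 runs) = 1 - (15/16)^36 = 0.90206.
By linearity of expectation, E[distinct seen] = 16·(1 - (15/16)^36) = 14.43294.

14.4329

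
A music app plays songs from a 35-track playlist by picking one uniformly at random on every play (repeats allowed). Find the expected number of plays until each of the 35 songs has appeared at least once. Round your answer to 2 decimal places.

145.14

The wait to go from k to k+1 distinct songs is geometric with mean 35/(35-k).
E[T] = 35/35 + 35/34 + 35/33 + ... + 35/2 + 35/1 = 35·H_{35}.
H_{35} = 4.147, so E[T] = 145.137.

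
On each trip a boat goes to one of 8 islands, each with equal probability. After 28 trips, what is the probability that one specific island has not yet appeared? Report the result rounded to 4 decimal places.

0.0238

On each trip the fixed island fails to appear with probability 7/8.
P(still missing after 28) = (7/8)^28 = 0.02378.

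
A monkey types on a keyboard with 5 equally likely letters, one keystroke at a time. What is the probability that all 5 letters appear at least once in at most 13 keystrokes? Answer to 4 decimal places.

By inclusion–exclusion over which letters are missing,
P(all seen) = Σ_{j=0}^{5} (-1)^j C(5,j)((5-j)/5)^13
= 1.00000 - 0.27488 + 0.01306 - 0.00007 + 0.00000 - 0.00000
= 0.73812.

0.7381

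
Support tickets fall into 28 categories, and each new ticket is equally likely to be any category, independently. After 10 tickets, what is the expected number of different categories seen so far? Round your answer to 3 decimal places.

For each category, P(seen in 10 tickets) = 1 - (27/28)^10 = 0.3049.
By linearity of expectation, E[distinct seen] = 28·(1 - (27/28)^10) = 8.5368.

8.537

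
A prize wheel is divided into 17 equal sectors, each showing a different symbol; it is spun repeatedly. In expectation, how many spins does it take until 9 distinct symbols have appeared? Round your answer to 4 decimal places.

12.2688

Going from k to k+1 distinct takes a geometric number of spins with mean 17/(17-k).
Sum over k = 0,...,8: E = 17/17 + 17/16 + 17/15 + ... + 17/10 + 17/9 = 12.26882.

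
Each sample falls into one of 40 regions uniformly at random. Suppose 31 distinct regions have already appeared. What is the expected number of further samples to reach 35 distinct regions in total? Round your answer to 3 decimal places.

From k distinct to k+1 distinct takes on average 40/(40-k) samples.
Sum over k = 31,...,34: E = 40/9 + 40/8 + 40/7 + 40/6 = 21.8254.

21.825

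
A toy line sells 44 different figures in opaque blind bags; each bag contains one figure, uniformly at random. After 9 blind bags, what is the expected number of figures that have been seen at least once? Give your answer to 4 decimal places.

For each figure, P(seen in 9 blind bags) = 1 - (43/44)^9 = 0.18690.
By linearity of expectation, E[distinct seen] = 44·(1 - (43/44)^9) = 8.22376.

8.2238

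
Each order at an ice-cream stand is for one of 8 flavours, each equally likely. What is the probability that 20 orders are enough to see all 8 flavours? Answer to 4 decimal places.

0.5306

By inclusion–exclusion over which flavours are missing,
P(all seen) = Σ_{j=0}^{8} (-1)^j C(8,j)((8-j)/8)^20
= 1.00000 - 0.55367 + 0.08879 - 0.00463 + 0.00007 - 0.00000 + 0.00000 - 0.00000 + 0.00000
= 0.53056.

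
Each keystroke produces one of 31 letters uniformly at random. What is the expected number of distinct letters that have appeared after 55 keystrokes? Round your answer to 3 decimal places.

For each letter, P(seen in 55 keystrokes) = 1 - (30/31)^55 = 0.8353.
By linearity of expectation, E[distinct seen] = 31·(1 - (30/31)^55) = 25.8933.

25.893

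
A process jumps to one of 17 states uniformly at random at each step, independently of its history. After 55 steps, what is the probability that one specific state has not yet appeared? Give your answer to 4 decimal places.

0.0356

Each step misses the fixed state with probability (17-1)/17 = 16/17, independently.
P(still missing after 55) = (16/17)^55 = 0.03564.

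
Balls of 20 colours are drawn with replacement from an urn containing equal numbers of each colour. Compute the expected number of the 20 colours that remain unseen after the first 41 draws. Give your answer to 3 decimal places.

For each colour, P(unseen after 41) = (19/20)^41 = 0.1221.
By linearity of expectation, E[unseen] = 20·(19/20)^41 = 2.4417.

2.442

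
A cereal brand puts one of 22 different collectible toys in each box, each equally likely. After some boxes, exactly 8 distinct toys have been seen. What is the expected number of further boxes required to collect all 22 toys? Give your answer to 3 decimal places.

71.534

The wait to go from k to k+1 distinct toys is geometric with mean 22/(22-k).
Sum over k = 8,...,21: E = 22/14 + 22/13 + 22/12 + ... + 22/2 + 22/1 = 71.5344.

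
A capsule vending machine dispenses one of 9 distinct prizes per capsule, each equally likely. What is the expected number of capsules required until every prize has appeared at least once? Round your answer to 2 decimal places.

25.46

After k distinct prizes have appeared, the next capsule gives a new one with probability (9-k)/9, so the expected wait for the (k+1)-th is 9/(9-k).
E[T] = 9/9 + 9/8 + 9/7 + ... + 9/2 + 9/1 = 9·H_{9}.
H_{9} = 2.829, so E[T] = 25.461.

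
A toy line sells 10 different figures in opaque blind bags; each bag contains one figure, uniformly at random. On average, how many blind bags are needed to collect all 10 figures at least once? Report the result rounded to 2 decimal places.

The wait to go from k to k+1 distinct figures is geometric with mean 10/(10-k).
E[T] = 10/10 + 10/9 + 10/8 + ... + 10/2 + 10/1 = 10·H_{10}.
H_{10} = 2.929, so E[T] = 29.290.

29.29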